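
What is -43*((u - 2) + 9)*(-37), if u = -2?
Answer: 7955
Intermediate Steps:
-43*((u - 2) + 9)*(-37) = -43*((-2 - 2) + 9)*(-37) = -43*(-4 + 9)*(-37) = -43*5*(-37) = -215*(-37) = 7955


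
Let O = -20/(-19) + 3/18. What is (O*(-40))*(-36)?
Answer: 33360/19 ≈ 1755.8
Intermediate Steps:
O = 139/114 (O = -20*(-1/19) + 3*(1/18) = 20/19 + ⅙ = 139/114 ≈ 1.2193)
(O*(-40))*(-36) = ((139/114)*(-40))*(-36) = -2780/57*(-36) = 33360/19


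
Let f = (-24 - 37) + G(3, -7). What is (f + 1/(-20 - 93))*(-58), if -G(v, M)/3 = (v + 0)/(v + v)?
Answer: 409683/113 ≈ 3625.5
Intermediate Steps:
G(v, M) = -3/2 (G(v, M) = -3*(v + 0)/(v + v) = -3*v/(2*v) = -3*v*1/(2*v) = -3*1/2 = -3/2)
f = -125/2 (f = (-24 - 37) - 3/2 = -61 - 3/2 = -125/2 ≈ -62.500)
(f + 1/(-20 - 93))*(-58) = (-125/2 + 1/(-20 - 93))*(-58) = (-125/2 + 1/(-113))*(-58) = (-125/2 - 1/113)*(-58) = -14127/226*(-58) = 409683/113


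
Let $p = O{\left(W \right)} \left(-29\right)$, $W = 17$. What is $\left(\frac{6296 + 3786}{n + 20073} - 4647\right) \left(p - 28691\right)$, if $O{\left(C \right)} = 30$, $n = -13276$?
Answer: $\frac{133343661671}{971} \approx 1.3733 \cdot 10^{8}$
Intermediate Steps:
$p = -870$ ($p = 30 \left(-29\right) = -870$)
$\left(\frac{6296 + 3786}{n + 20073} - 4647\right) \left(p - 28691\right) = \left(\frac{6296 + 3786}{-13276 + 20073} - 4647\right) \left(-870 - 28691\right) = \left(\frac{10082}{6797} - 4647\right) \left(-29561\right) = \left(- \frac{31575577}{6797}\right) \left(-29561\right) = \frac{133343661671}{971}$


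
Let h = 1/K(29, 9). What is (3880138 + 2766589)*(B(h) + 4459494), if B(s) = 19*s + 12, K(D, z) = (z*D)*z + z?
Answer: 69893758579408409/2358 ≈ 2.9641e+13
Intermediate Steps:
K(D, z) = z + D*z² (K(D, z) = (D*z)*z + z = D*z² + z = z + D*z²)
h = 1/2358 (h = 1/(9*(1 + 29*9)) = 1/(9*(1 + 261)) = 1/(9*262) = 1/2358 ≈ 0.00042409)
B(s) = 12 + 19*s
(3880138 + 2766589)*(B(h) + 4459494) = (3880138 + 2766589)*((12 + 19*(1/2358)) + 4459494) = 6646727*((12 + 19/2358) + 4459494) = 6646727*(28315/2358 + 4459494) = 6646727*(10515515167/2358) = 69893758579408409/2358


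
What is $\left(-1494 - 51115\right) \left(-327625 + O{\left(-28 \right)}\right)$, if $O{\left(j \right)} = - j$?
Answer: $17234550573$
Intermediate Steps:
$\left(-1494 - 51115\right) \left(-327625 + O{\left(-28 \right)}\right) = \left(-1494 - 51115\right) \left(-327625 - -28\right) = - 52609 \left(-327625 + 28\right) = \left(-52609\right) \left(-327597\right) = 17234550573$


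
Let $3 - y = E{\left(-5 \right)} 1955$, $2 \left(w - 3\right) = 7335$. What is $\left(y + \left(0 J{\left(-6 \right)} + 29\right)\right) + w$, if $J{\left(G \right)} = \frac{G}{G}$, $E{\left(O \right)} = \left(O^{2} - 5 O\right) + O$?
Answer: $- \frac{168545}{2} \approx -84273.0$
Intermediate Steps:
$w = \frac{7341}{2}$ ($w = 3 + \frac{1}{2} \cdot 7335 = 3 + \frac{7335}{2} = \frac{7341}{2} \approx 3670.5$)
$E{\left(O \right)} = O^{2} - 4 O$
$y = -87972$ ($y = 3 - - 5 \left(-4 - 5\right) 1955 = 3 - \left(-5\right) \left(-9\right) 1955 = 3 - 45 \cdot 1955 = 3 - 87975 = -87972$)
$J{\left(G \right)} = 1$
$\left(y + \left(0 J{\left(-6 \right)} + 29\right)\right) + w = \left(-87972 + \left(0 \cdot 1 + 29\right)\right) + \frac{7341}{2} = \left(-87972 + \left(0 + 29\right)\right) + \frac{7341}{2} = \left(-87972 + 29\right) + \frac{7341}{2} = -87943 + \frac{7341}{2} = - \frac{168545}{2}$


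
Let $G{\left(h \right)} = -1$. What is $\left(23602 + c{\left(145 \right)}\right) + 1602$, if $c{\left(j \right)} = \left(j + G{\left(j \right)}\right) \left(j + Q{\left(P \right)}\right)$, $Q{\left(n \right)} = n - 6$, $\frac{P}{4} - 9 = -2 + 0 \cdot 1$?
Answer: $49252$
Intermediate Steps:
$P = 28$ ($P = 36 + 4 \left(-2 + 0 \cdot 1\right) = 36 + 4 \left(-2 + 0\right) = 36 + 4 \left(-2\right) = 36 - 8 = 28$)
$Q{\left(n \right)} = -6 + n$
$c{\left(j \right)} = \left(-1 + j\right) \left(22 + j\right)$ ($c{\left(j \right)} = \left(j - 1\right) \left(j + \left(-6 + 28\right)\right) = \left(-1 + j\right) \left(j + 22\right) = \left(-1 + j\right) \left(22 + j\right)$)
$\left(23602 + c{\left(145 \right)}\right) + 1602 = \left(23602 + \left(-22 + 145^{2} + 21 \cdot 145\right)\right) + 1602 = \left(23602 + \left(-22 + 21025 + 3045\right)\right) + 1602 = \left(23602 + 24048\right) + 1602 = 47650 + 1602 = 49252$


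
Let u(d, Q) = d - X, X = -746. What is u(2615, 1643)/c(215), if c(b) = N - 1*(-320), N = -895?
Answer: -3361/575 ≈ -5.8452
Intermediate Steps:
c(b) = -575 (c(b) = -895 - 1*(-320) = -895 + 320 = -575)
u(d, Q) = 746 + d (u(d, Q) = d - 1*(-746) = d + 746 = 746 + d)
u(2615, 1643)/c(215) = (746 + 2615)/(-575) = 3361*(-1/575) = -3361/575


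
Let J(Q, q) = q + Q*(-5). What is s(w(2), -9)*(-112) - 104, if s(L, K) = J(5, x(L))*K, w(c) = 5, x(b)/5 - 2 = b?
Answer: 9976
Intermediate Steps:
x(b) = 10 + 5*b
J(Q, q) = q - 5*Q
s(L, K) = K*(-15 + 5*L) (s(L, K) = ((10 + 5*L) - 5*5)*K = ((10 + 5*L) - 25)*K = (-15 + 5*L)*K = K*(-15 + 5*L))
s(w(2), -9)*(-112) - 104 = (5*(-9)*(-3 + 5))*(-112) - 104 = (5*(-9)*2)*(-112) - 104 = -90*(-112) - 104 = 10080 - 104 = 9976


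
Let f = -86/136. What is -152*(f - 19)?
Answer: 50730/17 ≈ 2984.1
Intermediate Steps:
f = -43/68 (f = -86*1/136 = -43/68 ≈ -0.63235)
-152*(f - 19) = -152*(-43/68 - 19) = -152*(-1335/68) = 50730/17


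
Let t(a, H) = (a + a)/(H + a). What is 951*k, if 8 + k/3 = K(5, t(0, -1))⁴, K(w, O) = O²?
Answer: -22824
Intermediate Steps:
t(a, H) = 2*a/(H + a) (t(a, H) = (2*a)/(H + a) = 2*a/(H + a))
k = -24 (k = -24 + 3*((2*0/(-1 + 0))²)⁴ = -24 + 3*((2*0/(-1))²)⁴ = -24 + 3*((2*0*(-1))²)⁴ = -24 + 3*(0²)⁴ = -24 + 3*0⁴ = -24 + 3*0 = -24 + 0 = -24)
951*k = 951*(-24) = -22824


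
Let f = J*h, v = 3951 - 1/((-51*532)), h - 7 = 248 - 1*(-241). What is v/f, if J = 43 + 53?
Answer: 107198533/1291917312 ≈ 0.082976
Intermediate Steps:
h = 496 (h = 7 + (248 - 1*(-241)) = 7 + (248 + 241) = 7 + 489 = 496)
J = 96
v = 107198533/27132 (v = 3951 - 1/(-27132) = 3951 - 1*(-1/27132) = 3951 + 1/27132 = 107198533/27132 ≈ 3951.0)
f = 47616 (f = 96*496 = 47616)
v/f = (107198533/27132)/47616 = (107198533/27132)*(1/47616) = 107198533/1291917312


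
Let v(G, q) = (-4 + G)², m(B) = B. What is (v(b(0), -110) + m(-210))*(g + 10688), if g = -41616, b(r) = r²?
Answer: 6000032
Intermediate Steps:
(v(b(0), -110) + m(-210))*(g + 10688) = ((-4 + 0²)² - 210)*(-41616 + 10688) = ((-4 + 0)² - 210)*(-30928) = ((-4)² - 210)*(-30928) = (16 - 210)*(-30928) = -194*(-30928) = 6000032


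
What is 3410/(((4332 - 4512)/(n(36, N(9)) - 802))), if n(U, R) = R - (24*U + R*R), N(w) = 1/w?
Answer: 23006929/729 ≈ 31560.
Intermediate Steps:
n(U, R) = R - R² - 24*U (n(U, R) = R - (24*U + R²) = R - (R² + 24*U) = R + (-R² - 24*U) = R - R² - 24*U)
3410/(((4332 - 4512)/(n(36, N(9)) - 802))) = 3410/(((4332 - 4512)/((1/9 - (1/9)² - 24*36) - 802))) = 3410/((-180/((⅑ - (⅑)² - 864) - 802))) = 3410/((-180/((⅑ - 1*1/81 - 864) - 802))) = 3410/((-180/((⅑ - 1/81 - 864) - 802))) = 3410/((-180/(-69976/81 - 802))) = 3410/((-180/(-134938/81))) = 3410/((-180*(-81/134938))) = 3410/(7290/67469) = 3410*(67469/7290) = 23006929/729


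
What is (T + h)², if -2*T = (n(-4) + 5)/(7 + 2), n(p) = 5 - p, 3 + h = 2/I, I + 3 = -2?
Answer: 35344/2025 ≈ 17.454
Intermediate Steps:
I = -5 (I = -3 - 2 = -5)
h = -17/5 (h = -3 + 2/(-5) = -3 + 2*(-⅕) = -3 - ⅖ = -17/5 ≈ -3.4000)
T = -7/9 (T = -((5 - 1*(-4)) + 5)/(2*(7 + 2)) = -((5 + 4) + 5)/(2*9) = -(9 + 5)/(2*9) = -7/9 ≈ -0.77778)
(T + h)² = (-7/9 - 17/5)² = (-188/45)² = 35344/2025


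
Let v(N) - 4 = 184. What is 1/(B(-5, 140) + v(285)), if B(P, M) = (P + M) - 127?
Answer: 1/196 ≈ 0.0051020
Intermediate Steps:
v(N) = 188 (v(N) = 4 + 184 = 188)
B(P, M) = -127 + M + P (B(P, M) = (M + P) - 127 = -127 + M + P)
1/(B(-5, 140) + v(285)) = 1/((-127 + 140 - 5) + 188) = 1/(8 + 188) = 1/196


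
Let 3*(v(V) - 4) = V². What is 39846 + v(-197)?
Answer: 158359/3 ≈ 52786.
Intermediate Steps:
v(V) = 4 + V²/3
39846 + v(-197) = 39846 + (4 + (⅓)*(-197)²) = 39846 + (4 + (⅓)*38809) = 39846 + (4 + 38809/3) = 39846 + 38821/3 = 158359/3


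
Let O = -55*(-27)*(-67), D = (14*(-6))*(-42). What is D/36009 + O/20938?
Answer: -389871799/83772938 ≈ -4.6539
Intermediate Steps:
D = 3528 (D = -84*(-42) = 3528)
O = -99495 (O = 1485*(-67) = -99495)
D/36009 + O/20938 = 3528/36009 - 99495/20938 = 3528*(1/36009) - 99495*1/20938 = 392/4001 - 99495/20938 = -389871799/83772938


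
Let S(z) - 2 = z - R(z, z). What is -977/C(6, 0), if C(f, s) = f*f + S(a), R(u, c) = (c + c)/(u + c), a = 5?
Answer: -977/42 ≈ -23.262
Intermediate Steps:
R(u, c) = 2*c/(c + u) (R(u, c) = (2*c)/(c + u) = 2*c/(c + u))
S(z) = 1 + z (S(z) = 2 + (z - 2*z/(z + z)) = 2 + (z - 2*z/(2*z)) = 2 + (z - 2*z*1/(2*z)) = 2 + (z - 1*1) = 2 + (z - 1) = 2 + (-1 + z) = 1 + z)
C(f, s) = 6 + f² (C(f, s) = f*f + (1 + 5) = f² + 6 = 6 + f²)
-977/C(6, 0) = -977/(6 + 6²) = -977/(6 + 36) = -977/42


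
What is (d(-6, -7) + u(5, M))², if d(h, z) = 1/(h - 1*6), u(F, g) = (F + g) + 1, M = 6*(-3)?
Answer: 21025/144 ≈ 146.01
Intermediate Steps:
M = -18
u(F, g) = 1 + F + g
d(h, z) = 1/(-6 + h) (d(h, z) = 1/(h - 6) = 1/(-6 + h))
(d(-6, -7) + u(5, M))² = (1/(-6 - 6) + (1 + 5 - 18))² = (1/(-12) - 12)² = (-1/12 - 12)² = (-145/12)² = 21025/144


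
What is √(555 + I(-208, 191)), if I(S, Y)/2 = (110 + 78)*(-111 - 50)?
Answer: I*√59981 ≈ 244.91*I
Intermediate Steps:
I(S, Y) = -60536 (I(S, Y) = 2*((110 + 78)*(-111 - 50)) = 2*(188*(-161)) = 2*(-30268) = -60536)
√(555 + I(-208, 191)) = √(555 - 60536) = √(-59981) = I*√59981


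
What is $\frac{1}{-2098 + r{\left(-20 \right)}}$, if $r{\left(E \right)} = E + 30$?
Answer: $- \frac{1}{2088} \approx -0.00047893$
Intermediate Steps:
$r{\left(E \right)} = 30 + E$
$\frac{1}{-2098 + r{\left(-20 \right)}} = \frac{1}{-2098 + \left(30 - 20\right)} = \frac{1}{-2098 + 10} = \frac{1}{-2088} = - \frac{1}{2088}$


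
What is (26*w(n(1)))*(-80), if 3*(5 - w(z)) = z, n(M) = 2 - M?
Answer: -29120/3 ≈ -9706.7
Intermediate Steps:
w(z) = 5 - z/3
(26*w(n(1)))*(-80) = (26*(5 - (2 - 1*1)/3))*(-80) = (26*(5 - (2 - 1)/3))*(-80) = (26*(5 - ⅓*1))*(-80) = (26*(5 - ⅓))*(-80) = (26*(14/3))*(-80) = (364/3)*(-80) = -29120/3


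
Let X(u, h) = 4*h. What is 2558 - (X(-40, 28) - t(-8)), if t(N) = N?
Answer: 2438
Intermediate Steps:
2558 - (X(-40, 28) - t(-8)) = 2558 - (4*28 - 1*(-8)) = 2558 - (112 + 8) = 2558 - 1*120 = 2558 - 120 = 2438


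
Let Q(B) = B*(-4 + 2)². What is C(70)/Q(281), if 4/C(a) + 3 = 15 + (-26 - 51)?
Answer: -1/18265 ≈ -5.4750e-5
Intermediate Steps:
Q(B) = 4*B (Q(B) = B*(-2)² = B*4 = 4*B)
C(a) = -4/65 (C(a) = 4/(-3 + (15 + (-26 - 51))) = 4/(-3 + (15 - 77)) = 4/(-3 - 62) = 4/(-65) = 4*(-1/65) = -4/65)
C(70)/Q(281) = -4/(65*(4*281)) = -4/65/1124 = -4/65*1/1124 = -1/18265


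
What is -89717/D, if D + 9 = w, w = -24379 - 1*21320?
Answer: 89717/45708 ≈ 1.9628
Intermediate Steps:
w = -45699 (w = -24379 - 21320 = -45699)
D = -45708 (D = -9 - 45699 = -45708)
-89717/D = -89717/(-45708) = -89717*(-1/45708) = 89717/45708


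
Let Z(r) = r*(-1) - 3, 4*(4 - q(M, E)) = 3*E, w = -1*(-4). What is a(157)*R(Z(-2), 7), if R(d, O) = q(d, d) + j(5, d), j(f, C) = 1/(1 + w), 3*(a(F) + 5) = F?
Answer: 2343/10 ≈ 234.30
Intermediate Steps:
w = 4
a(F) = -5 + F/3
q(M, E) = 4 - 3*E/4
j(f, C) = ⅕ (j(f, C) = 1/(1 + 4) = 1/5 = ⅕)
Z(r) = -3 - r (Z(r) = -r - 3 = -3 - r)
R(d, O) = 21/5 - 3*d/4 (R(d, O) = (4 - 3*d/4) + ⅕ = 21/5 - 3*d/4)
a(157)*R(Z(-2), 7) = (-5 + (⅓)*157)*(21/5 - 3*(-3 - 1*(-2))/4) = (-5 + 157/3)*(21/5 - 3*(-3 + 2)/4) = 142*(21/5 - ¾*(-1))/3 = 142*(21/5 + ¾)/3 = (142/3)*(99/20) = 2343/10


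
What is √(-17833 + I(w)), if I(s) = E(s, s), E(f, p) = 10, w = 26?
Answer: I*√17823 ≈ 133.5*I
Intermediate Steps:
I(s) = 10
√(-17833 + I(w)) = √(-17833 + 10) = √(-17823) = I*√17823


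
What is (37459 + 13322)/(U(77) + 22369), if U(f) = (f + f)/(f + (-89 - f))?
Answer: 4519509/1990687 ≈ 2.2703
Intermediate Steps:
U(f) = -2*f/89 (U(f) = (2*f)/(-89) = (2*f)*(-1/89) = -2*f/89)
(37459 + 13322)/(U(77) + 22369) = (37459 + 13322)/(-2/89*77 + 22369) = 50781/(-154/89 + 22369) = 50781/(1990687/89) = 50781*(89/1990687) = 4519509/1990687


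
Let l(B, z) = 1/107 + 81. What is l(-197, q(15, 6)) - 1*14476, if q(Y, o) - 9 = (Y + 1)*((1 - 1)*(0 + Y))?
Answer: -1540264/107 ≈ -14395.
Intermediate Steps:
q(Y, o) = 9 (q(Y, o) = 9 + (Y + 1)*((1 - 1)*(0 + Y)) = 9 + (1 + Y)*(0*Y) = 9 + (1 + Y)*0 = 9 + 0 = 9)
l(B, z) = 8668/107 (l(B, z) = 1/107 + 81 = 8668/107)
l(-197, q(15, 6)) - 1*14476 = 8668/107 - 1*14476 = 8668/107 - 14476 = -1540264/107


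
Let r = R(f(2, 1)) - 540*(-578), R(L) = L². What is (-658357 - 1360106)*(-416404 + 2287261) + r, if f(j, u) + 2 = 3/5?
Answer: -94406383016726/25 ≈ -3.7763e+12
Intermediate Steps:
f(j, u) = -7/5 (f(j, u) = -2 + 3/5 = -2 + 3*(⅕) = -2 + ⅗ = -7/5)
r = 7803049/25 (r = (-7/5)² - 540*(-578) = 49/25 + 312120 = 7803049/25 ≈ 3.1212e+5)
(-658357 - 1360106)*(-416404 + 2287261) + r = (-658357 - 1360106)*(-416404 + 2287261) + 7803049/25 = -2018463*1870857 + 7803049/25 = -3776255632791 + 7803049/25 = -94406383016726/25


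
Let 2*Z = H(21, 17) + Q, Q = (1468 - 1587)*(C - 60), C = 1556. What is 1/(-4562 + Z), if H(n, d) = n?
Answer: -2/187127 ≈ -1.0688e-5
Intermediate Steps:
Q = -178024 (Q = (1468 - 1587)*(1556 - 60) = -119*1496 = -178024)
Z = -178003/2 (Z = (21 - 178024)/2 = (1/2)*(-178003) = -178003/2 ≈ -89002.)
1/(-4562 + Z) = 1/(-4562 - 178003/2) = 1/(-187127/2) = -2/187127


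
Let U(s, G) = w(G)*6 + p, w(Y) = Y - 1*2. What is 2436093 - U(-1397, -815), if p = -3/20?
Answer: 48819903/20 ≈ 2.4410e+6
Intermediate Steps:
p = -3/20 (p = -3*1/20 = -3/20 ≈ -0.15000)
w(Y) = -2 + Y (w(Y) = Y - 2 = -2 + Y)
U(s, G) = -243/20 + 6*G (U(s, G) = (-2 + G)*6 - 3/20 = (-12 + 6*G) - 3/20 = -243/20 + 6*G)
2436093 - U(-1397, -815) = 2436093 - (-243/20 + 6*(-815)) = 2436093 - (-243/20 - 4890) = 2436093 - 1*(-98043/20) = 2436093 + 98043/20 = 48819903/20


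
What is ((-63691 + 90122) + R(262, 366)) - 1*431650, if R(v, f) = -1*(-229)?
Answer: -404990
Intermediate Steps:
R(v, f) = 229
((-63691 + 90122) + R(262, 366)) - 1*431650 = ((-63691 + 90122) + 229) - 1*431650 = (26431 + 229) - 431650 = 26660 - 431650 = -404990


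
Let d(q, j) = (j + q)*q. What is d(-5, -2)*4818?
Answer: 168630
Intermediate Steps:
d(q, j) = q*(j + q)
d(-5, -2)*4818 = -5*(-2 - 5)*4818 = -5*(-7)*4818 = 35*4818 = 168630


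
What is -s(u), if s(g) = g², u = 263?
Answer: -69169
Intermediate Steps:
-s(u) = -1*263² = -1*69169 = -69169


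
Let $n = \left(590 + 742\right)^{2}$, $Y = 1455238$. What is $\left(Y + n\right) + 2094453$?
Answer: $5323915$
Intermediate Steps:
$n = 1774224$ ($n = 1332^{2} = 1774224$)
$\left(Y + n\right) + 2094453 = \left(1455238 + 1774224\right) + 2094453 = 3229462 + 2094453 = 5323915$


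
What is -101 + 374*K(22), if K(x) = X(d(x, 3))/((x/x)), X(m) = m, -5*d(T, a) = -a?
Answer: 617/5 ≈ 123.40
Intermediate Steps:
d(T, a) = a/5 (d(T, a) = -(-1)*a/5 = a/5)
K(x) = ⅗ (K(x) = ((⅕)*3)/((x/x)) = (⅗)/1 = (⅗)*1 = ⅗)
-101 + 374*K(22) = -101 + 374*(⅗) = -101 + 1122/5 = 617/5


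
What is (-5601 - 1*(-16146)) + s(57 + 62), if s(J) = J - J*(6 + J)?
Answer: -4211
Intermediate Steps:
s(J) = J - J*(6 + J)
(-5601 - 1*(-16146)) + s(57 + 62) = (-5601 - 1*(-16146)) - (57 + 62)*(5 + (57 + 62)) = (-5601 + 16146) - 1*119*(5 + 119) = 10545 - 1*119*124 = 10545 - 14756 = -4211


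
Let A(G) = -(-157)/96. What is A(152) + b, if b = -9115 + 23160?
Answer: 1348477/96 ≈ 14047.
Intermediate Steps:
A(G) = 157/96 (A(G) = -(-157)/96 = -1*(-157/96) = 157/96)
b = 14045
A(152) + b = 157/96 + 14045 = 1348477/96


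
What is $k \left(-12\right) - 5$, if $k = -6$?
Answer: $67$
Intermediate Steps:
$k \left(-12\right) - 5 = \left(-6\right) \left(-12\right) - 5 = 72 - 5 = 67$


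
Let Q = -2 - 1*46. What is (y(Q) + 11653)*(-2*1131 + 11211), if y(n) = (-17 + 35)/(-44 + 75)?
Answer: 3232924689/31 ≈ 1.0429e+8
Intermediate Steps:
Q = -48 (Q = -2 - 46 = -48)
y(n) = 18/31
(y(Q) + 11653)*(-2*1131 + 11211) = (18/31 + 11653)*(-2*1131 + 11211) = 361261*(-2262 + 11211)/31 = (361261/31)*8949 = 3232924689/31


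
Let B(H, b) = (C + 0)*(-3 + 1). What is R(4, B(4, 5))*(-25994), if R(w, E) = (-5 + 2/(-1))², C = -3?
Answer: -1273706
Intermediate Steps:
B(H, b) = 6 (B(H, b) = (-3 + 0)*(-3 + 1) = -3*(-2) = 6)
R(w, E) = 49 (R(w, E) = (-5 + 2*(-1))² = (-5 - 2)² = (-7)² = 49)
R(4, B(4, 5))*(-25994) = 49*(-25994) = -1273706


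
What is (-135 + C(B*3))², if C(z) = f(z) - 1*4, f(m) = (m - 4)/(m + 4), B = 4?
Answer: 76729/4 ≈ 19182.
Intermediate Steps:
f(m) = (-4 + m)/(4 + m)
C(z) = -4 + (-4 + z)/(4 + z) (C(z) = (-4 + z)/(4 + z) - 1*4 = (-4 + z)/(4 + z) - 4 = -4 + (-4 + z)/(4 + z))
(-135 + C(B*3))² = (-135 + (-20 - 12*3)/(4 + 4*3))² = (-135 + (-20 - 3*12)/(4 + 12))² = (-135 + (-20 - 36)/16)² = (-135 + (1/16)*(-56))² = (-135 - 7/2)² = (-277/2)² = 76729/4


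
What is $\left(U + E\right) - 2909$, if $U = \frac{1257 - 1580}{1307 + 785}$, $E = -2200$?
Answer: $- \frac{10688351}{2092} \approx -5109.2$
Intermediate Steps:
$U = - \frac{323}{2092} \approx -0.1544$
$\left(U + E\right) - 2909 = \left(- \frac{323}{2092} - 2200\right) - 2909 = - \frac{4602723}{2092} - 2909 = - \frac{10688351}{2092}$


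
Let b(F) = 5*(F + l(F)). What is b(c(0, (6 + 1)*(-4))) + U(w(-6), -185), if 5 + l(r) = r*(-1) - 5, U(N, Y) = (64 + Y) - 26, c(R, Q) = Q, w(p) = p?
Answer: -197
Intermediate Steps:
U(N, Y) = 38 + Y
l(r) = -10 - r (l(r) = -5 + (r*(-1) - 5) = -5 + (-r - 5) = -5 + (-5 - r) = -10 - r)
b(F) = -50 (b(F) = 5*(F + (-10 - F)) = 5*(-10) = -50)
b(c(0, (6 + 1)*(-4))) + U(w(-6), -185) = -50 + (38 - 185) = -50 - 147 = -197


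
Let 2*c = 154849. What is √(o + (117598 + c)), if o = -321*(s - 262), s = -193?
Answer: 3*√151590/2 ≈ 584.02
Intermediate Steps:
o = 146055 (o = -321*(-193 - 262) = -321*(-455) = 146055)
c = 154849/2 (c = (½)*154849 = 154849/2 ≈ 77425.)
√(o + (117598 + c)) = √(146055 + (117598 + 154849/2)) = √(146055 + 390045/2) = √(682155/2) = 3*√151590/2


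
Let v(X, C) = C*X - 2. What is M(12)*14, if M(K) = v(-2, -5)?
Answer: 112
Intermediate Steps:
v(X, C) = -2 + C*X
M(K) = 8 (M(K) = -2 - 5*(-2) = -2 + 10 = 8)
M(12)*14 = 8*14 = 112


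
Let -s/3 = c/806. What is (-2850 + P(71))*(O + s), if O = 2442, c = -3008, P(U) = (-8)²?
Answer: -2754345468/403 ≈ -6.8346e+6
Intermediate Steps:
P(U) = 64
s = 4512/403 (s = -(-9024)/806 = -3*(-1504/403) = 4512/403 ≈ 11.196)
(-2850 + P(71))*(O + s) = (-2850 + 64)*(2442 + 4512/403) = -2786*988638/403 = -2754345468/403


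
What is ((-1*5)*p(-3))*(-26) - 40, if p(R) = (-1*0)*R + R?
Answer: -430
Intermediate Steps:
p(R) = R (p(R) = 0*R + R = 0 + R = R)
((-1*5)*p(-3))*(-26) - 40 = (-1*5*(-3))*(-26) - 40 = -5*(-3)*(-26) - 40 = 15*(-26) - 40 = -390 - 40 = -430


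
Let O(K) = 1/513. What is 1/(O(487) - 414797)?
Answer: -513/212790860 ≈ -2.4108e-6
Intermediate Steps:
O(K) = 1/513
1/(O(487) - 414797) = 1/(1/513 - 414797) = 1/(-212790860/513) = -513/212790860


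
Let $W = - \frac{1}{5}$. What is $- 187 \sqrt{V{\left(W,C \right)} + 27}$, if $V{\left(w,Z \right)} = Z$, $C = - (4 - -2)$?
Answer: $- 187 \sqrt{21} \approx -856.94$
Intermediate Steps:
$C = -6$ ($C = - (4 + 2) = \left(-1\right) 6 = -6$)
$W = - \frac{1}{5}$ ($W = \left(-1\right) \frac{1}{5} = - \frac{1}{5} \approx -0.2$)
$- 187 \sqrt{V{\left(W,C \right)} + 27} = - 187 \sqrt{-6 + 27} = - 187 \sqrt{21}$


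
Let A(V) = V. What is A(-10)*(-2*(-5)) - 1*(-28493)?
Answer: 28393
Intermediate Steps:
A(-10)*(-2*(-5)) - 1*(-28493) = -(-20)*(-5) - 1*(-28493) = -10*10 + 28493 = -100 + 28493 = 28393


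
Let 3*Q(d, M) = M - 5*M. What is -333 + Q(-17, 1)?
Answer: -1003/3 ≈ -334.33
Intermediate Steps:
Q(d, M) = -4*M/3 (Q(d, M) = (M - 5*M)/3 = (-4*M)/3 = -4*M/3)
-333 + Q(-17, 1) = -333 - 4/3*1 = -333 - 4/3 = -1003/3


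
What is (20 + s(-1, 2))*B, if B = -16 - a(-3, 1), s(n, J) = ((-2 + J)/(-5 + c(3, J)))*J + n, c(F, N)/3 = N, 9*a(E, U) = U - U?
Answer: -304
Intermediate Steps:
a(E, U) = 0 (a(E, U) = (U - U)/9 = (1/9)*0 = 0)
c(F, N) = 3*N
s(n, J) = n + J*(-2 + J)/(-5 + 3*J) (s(n, J) = ((-2 + J)/(-5 + 3*J))*J + n = J*(-2 + J)/(-5 + 3*J) + n = n + J*(-2 + J)/(-5 + 3*J))
B = -16 (B = -16 - 1*0 = -16 + 0 = -16)
(20 + s(-1, 2))*B = (20 + (2**2 - 5*(-1) - 2*2 + 3*2*(-1))/(-5 + 3*2))*(-16) = (20 + (4 + 5 - 4 - 6)/(-5 + 6))*(-16) = (20 - 1/1)*(-16) = (20 + 1*(-1))*(-16) = (20 - 1)*(-16) = 19*(-16) = -304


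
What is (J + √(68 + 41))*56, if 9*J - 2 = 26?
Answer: 1568/9 + 56*√109 ≈ 758.88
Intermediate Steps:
J = 28/9 (J = 2/9 + (⅑)*26 = 2/9 + 26/9 = 28/9 ≈ 3.1111)
(J + √(68 + 41))*56 = (28/9 + √(68 + 41))*56 = (28/9 + √109)*56 = 1568/9 + 56*√109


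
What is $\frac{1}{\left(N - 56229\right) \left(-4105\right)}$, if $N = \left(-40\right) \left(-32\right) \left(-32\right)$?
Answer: $\frac{1}{398960845} \approx 2.5065 \cdot 10^{-9}$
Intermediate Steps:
$N = -40960$ ($N = 1280 \left(-32\right) = -40960$)
$\frac{1}{\left(N - 56229\right) \left(-4105\right)} = \frac{1}{\left(-40960 - 56229\right) \left(-4105\right)} = \frac{1}{-97189} \left(- \frac{1}{4105}\right) = \left(- \frac{1}{97189}\right) \left(- \frac{1}{4105}\right) = \frac{1}{398960845}$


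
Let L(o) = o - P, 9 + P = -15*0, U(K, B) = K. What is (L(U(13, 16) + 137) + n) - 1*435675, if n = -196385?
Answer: -631901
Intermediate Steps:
P = -9 (P = -9 - 15*0 = -9 + 0 = -9)
L(o) = 9 + o (L(o) = o - 1*(-9) = o + 9 = 9 + o)
(L(U(13, 16) + 137) + n) - 1*435675 = ((9 + (13 + 137)) - 196385) - 1*435675 = ((9 + 150) - 196385) - 435675 = (159 - 196385) - 435675 = -196226 - 435675 = -631901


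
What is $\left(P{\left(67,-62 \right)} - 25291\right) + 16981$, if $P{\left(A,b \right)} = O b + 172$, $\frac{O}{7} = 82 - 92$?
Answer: $-3798$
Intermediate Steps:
$O = -70$ ($O = 7 \left(82 - 92\right) = 7 \left(-10\right) = -70$)
$P{\left(A,b \right)} = 172 - 70 b$ ($P{\left(A,b \right)} = - 70 b + 172 = 172 - 70 b$)
$\left(P{\left(67,-62 \right)} - 25291\right) + 16981 = \left(\left(172 - -4340\right) - 25291\right) + 16981 = \left(\left(172 + 4340\right) - 25291\right) + 16981 = \left(4512 - 25291\right) + 16981 = -20779 + 16981 = -3798$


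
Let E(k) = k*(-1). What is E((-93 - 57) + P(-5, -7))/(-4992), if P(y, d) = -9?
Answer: -53/1664 ≈ -0.031851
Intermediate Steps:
E(k) = -k
E((-93 - 57) + P(-5, -7))/(-4992) = -((-93 - 57) - 9)/(-4992) = -(-150 - 9)*(-1/4992) = -1*(-159)*(-1/4992) = 159*(-1/4992) = -53/1664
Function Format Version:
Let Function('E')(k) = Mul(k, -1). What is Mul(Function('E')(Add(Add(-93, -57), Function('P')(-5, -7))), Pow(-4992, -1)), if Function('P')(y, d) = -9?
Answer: Rational(-53, 1664) ≈ -0.031851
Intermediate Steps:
Function('E')(k) = Mul(-1, k)
Mul(Function('E')(Add(Add(-93, -57), Function('P')(-5, -7))), Pow(-4992, -1)) = Mul(Mul(-1, Add(Add(-93, -57), -9)), Pow(-4992, -1)) = Mul(Mul(-1, Add(-150, -9)), Rational(-1, 4992)) = Mul(Mul(-1, -159), Rational(-1, 4992)) = Mul(159, Rational(-1, 4992)) = Rational(-53, 1664)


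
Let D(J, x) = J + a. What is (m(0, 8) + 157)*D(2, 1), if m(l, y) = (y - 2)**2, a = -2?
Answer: 0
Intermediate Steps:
m(l, y) = (-2 + y)**2
D(J, x) = -2 + J (D(J, x) = J - 2 = -2 + J)
(m(0, 8) + 157)*D(2, 1) = ((-2 + 8)**2 + 157)*(-2 + 2) = (6**2 + 157)*0 = (36 + 157)*0 = 193*0 = 0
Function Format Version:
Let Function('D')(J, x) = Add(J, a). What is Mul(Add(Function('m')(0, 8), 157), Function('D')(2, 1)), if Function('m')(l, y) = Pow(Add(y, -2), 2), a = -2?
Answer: 0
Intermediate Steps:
Function('m')(l, y) = Pow(Add(-2, y), 2)
Function('D')(J, x) = Add(-2, J) (Function('D')(J, x) = Add(J, -2) = Add(-2, J))
Mul(Add(Function('m')(0, 8), 157), Function('D')(2, 1)) = Mul(Add(Pow(Add(-2, 8), 2), 157), Add(-2, 2)) = Mul(Add(Pow(6, 2), 157), 0) = Mul(Add(36, 157), 0) = Mul(193, 0) = 0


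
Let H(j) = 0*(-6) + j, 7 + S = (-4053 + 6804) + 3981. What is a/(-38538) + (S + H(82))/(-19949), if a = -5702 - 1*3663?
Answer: -75505781/768794562 ≈ -0.098213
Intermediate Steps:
S = 6725 (S = -7 + ((-4053 + 6804) + 3981) = -7 + (2751 + 3981) = -7 + 6732 = 6725)
H(j) = j (H(j) = 0 + j = j)
a = -9365 (a = -5702 - 3663 = -9365)
a/(-38538) + (S + H(82))/(-19949) = -9365/(-38538) + (6725 + 82)/(-19949) = -9365*(-1/38538) + 6807*(-1/19949) = 9365/38538 - 6807/19949 = -75505781/768794562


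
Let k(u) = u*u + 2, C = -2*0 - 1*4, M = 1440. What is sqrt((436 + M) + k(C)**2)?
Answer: 10*sqrt(22) ≈ 46.904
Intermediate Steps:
C = -4 (C = 0 - 4 = -4)
k(u) = 2 + u**2 (k(u) = u**2 + 2 = 2 + u**2)
sqrt((436 + M) + k(C)**2) = sqrt((436 + 1440) + (2 + (-4)**2)**2) = sqrt(1876 + (2 + 16)**2) = sqrt(1876 + 18**2) = sqrt(1876 + 324) = sqrt(2200) = 10*sqrt(22)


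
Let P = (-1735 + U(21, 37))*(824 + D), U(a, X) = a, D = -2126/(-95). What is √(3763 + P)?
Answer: I*√13058547905/95 ≈ 1202.9*I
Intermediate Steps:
D = 2126/95 (D = -2126*(-1/95) = 2126/95 ≈ 22.379)
P = -137815884/95 (P = (-1735 + 21)*(824 + 2126/95) = -1714*80406/95 = -137815884/95 ≈ -1.4507e+6)
√(3763 + P) = √(3763 - 137815884/95) = √(-137458399/95) = I*√13058547905/95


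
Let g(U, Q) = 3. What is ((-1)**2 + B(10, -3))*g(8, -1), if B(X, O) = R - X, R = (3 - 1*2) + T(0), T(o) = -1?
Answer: -27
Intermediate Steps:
R = 0 (R = (3 - 1*2) - 1 = (3 - 2) - 1 = 1 - 1 = 0)
B(X, O) = -X (B(X, O) = 0 - X = -X)
((-1)**2 + B(10, -3))*g(8, -1) = ((-1)**2 - 1*10)*3 = (1 - 10)*3 = -9*3 = -27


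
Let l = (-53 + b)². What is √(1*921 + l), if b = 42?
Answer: √1042 ≈ 32.280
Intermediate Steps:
l = 121 (l = (-53 + 42)² = (-11)² = 121)
√(1*921 + l) = √(1*921 + 121) = √(921 + 121) = √1042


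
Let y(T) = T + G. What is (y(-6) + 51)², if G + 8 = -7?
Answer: 900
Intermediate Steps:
G = -15 (G = -8 - 7 = -15)
y(T) = -15 + T (y(T) = T - 15 = -15 + T)
(y(-6) + 51)² = ((-15 - 6) + 51)² = (-21 + 51)² = 30² = 900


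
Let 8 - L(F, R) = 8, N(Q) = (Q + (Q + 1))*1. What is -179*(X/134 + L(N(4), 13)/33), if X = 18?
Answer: -1611/67 ≈ -24.045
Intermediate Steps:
N(Q) = 1 + 2*Q (N(Q) = (Q + (1 + Q))*1 = (1 + 2*Q)*1 = 1 + 2*Q)
L(F, R) = 0 (L(F, R) = 8 - 1*8 = 8 - 8 = 0)
-179*(X/134 + L(N(4), 13)/33) = -179*(18/134 + 0/33) = -179*(18*(1/134) + 0*(1/33)) = -179*(9/67 + 0) = -179*9/67 = -1611/67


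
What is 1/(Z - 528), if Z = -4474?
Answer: -1/5002 ≈ -0.00019992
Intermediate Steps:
1/(Z - 528) = 1/(-4474 - 528) = 1/(-5002) = -1/5002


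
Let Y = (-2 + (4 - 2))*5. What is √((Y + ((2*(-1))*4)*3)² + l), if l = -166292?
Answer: 2*I*√41429 ≈ 407.08*I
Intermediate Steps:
Y = 0 (Y = (-2 + 2)*5 = 0*5 = 0)
√((Y + ((2*(-1))*4)*3)² + l) = √((0 + ((2*(-1))*4)*3)² - 166292) = √((0 - 2*4*3)² - 166292) = √((0 - 8*3)² - 166292) = √((0 - 24)² - 166292) = √((-24)² - 166292) = √(576 - 166292) = √(-165716) = 2*I*√41429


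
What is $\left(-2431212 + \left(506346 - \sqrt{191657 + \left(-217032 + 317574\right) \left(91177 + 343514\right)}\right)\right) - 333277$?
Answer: $-2258143 - \sqrt{43704894179} \approx -2.4672 \cdot 10^{6}$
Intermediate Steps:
$\left(-2431212 + \left(506346 - \sqrt{191657 + \left(-217032 + 317574\right) \left(91177 + 343514\right)}\right)\right) - 333277 = \left(-2431212 + \left(506346 - \sqrt{191657 + 100542 \cdot 434691}\right)\right) - 333277 = \left(-2431212 + \left(506346 - \sqrt{191657 + 43704702522}\right)\right) - 333277 = \left(-2431212 + \left(506346 - \sqrt{43704894179}\right)\right) - 333277 = \left(-1924866 - \sqrt{43704894179}\right) - 333277 = -2258143 - \sqrt{43704894179}$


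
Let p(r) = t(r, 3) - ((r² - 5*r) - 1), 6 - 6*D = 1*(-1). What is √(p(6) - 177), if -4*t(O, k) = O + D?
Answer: I*√26466/12 ≈ 13.557*I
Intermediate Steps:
D = 7/6 (D = 1 - (-1)/6 = 1 - ⅙*(-1) = 1 + ⅙ = 7/6 ≈ 1.1667)
t(O, k) = -7/24 - O/4 (t(O, k) = -(O + 7/6)/4 = -(7/6 + O)/4 = -7/24 - O/4)
p(r) = 17/24 - r² + 19*r/4 (p(r) = (-7/24 - r/4) - ((r² - 5*r) - 1) = (-7/24 - r/4) - (-1 + r² - 5*r) = (-7/24 - r/4) + (1 - r² + 5*r) = 17/24 - r² + 19*r/4)
√(p(6) - 177) = √((17/24 - 1*6² + (19/4)*6) - 177) = √((17/24 - 1*36 + 57/2) - 177) = √((17/24 - 36 + 57/2) - 177) = √(-163/24 - 177) = √(-4411/24) = I*√26466/12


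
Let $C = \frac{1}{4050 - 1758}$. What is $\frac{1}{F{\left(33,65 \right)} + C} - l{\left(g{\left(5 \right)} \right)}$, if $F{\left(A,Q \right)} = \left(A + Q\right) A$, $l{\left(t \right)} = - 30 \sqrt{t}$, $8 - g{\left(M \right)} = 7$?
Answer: $\frac{222372162}{7412329} \approx 30.0$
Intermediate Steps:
$g{\left(M \right)} = 1$ ($g{\left(M \right)} = 8 - 7 = 1$)
$C = \frac{1}{2292} \approx 0.0004363$
$F{\left(A,Q \right)} = A \left(A + Q\right)$
$\frac{1}{F{\left(33,65 \right)} + C} - l{\left(g{\left(5 \right)} \right)} = \frac{1}{33 \left(33 + 65\right) + \frac{1}{2292}} - - 30 \sqrt{1} = \frac{1}{33 \cdot 98 + \frac{1}{2292}} - \left(-30\right) 1 = \frac{1}{3234 + \frac{1}{2292}} - -30 = \frac{1}{\frac{7412329}{2292}} + 30 = \frac{2292}{7412329} + 30 = \frac{222372162}{7412329}$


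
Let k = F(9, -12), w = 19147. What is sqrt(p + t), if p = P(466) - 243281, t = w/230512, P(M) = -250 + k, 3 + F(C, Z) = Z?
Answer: I*sqrt(808812674026835)/57628 ≈ 493.5*I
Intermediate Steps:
F(C, Z) = -3 + Z
k = -15 (k = -3 - 12 = -15)
P(M) = -265 (P(M) = -250 - 15 = -265)
t = 19147/230512 ≈ 0.083063
p = -243546 (p = -265 - 243281 = -243546)
sqrt(p + t) = sqrt(-243546 + 19147/230512) = sqrt(-56140256405/230512) = I*sqrt(808812674026835)/57628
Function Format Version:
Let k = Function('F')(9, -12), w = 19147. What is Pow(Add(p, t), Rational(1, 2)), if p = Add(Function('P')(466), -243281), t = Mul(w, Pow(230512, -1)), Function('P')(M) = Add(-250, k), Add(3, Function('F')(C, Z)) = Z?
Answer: Mul(Rational(1, 57628), I, Pow(808812674026835, Rational(1, 2))) ≈ Mul(493.50, I)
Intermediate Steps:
Function('F')(C, Z) = Add(-3, Z)
k = -15 (k = Add(-3, -12) = -15)
Function('P')(M) = -265 (Function('P')(M) = Add(-250, -15) = -265)
t = Rational(19147, 230512) (t = Mul(19147, Pow(230512, -1)) = Mul(19147, Rational(1, 230512)) = Rational(19147, 230512) ≈ 0.083063)
p = -243546 (p = Add(-265, -243281) = -243546)
Pow(Add(p, t), Rational(1, 2)) = Pow(Add(-243546, Rational(19147, 230512)), Rational(1, 2)) = Pow(Rational(-56140256405, 230512), Rational(1, 2)) = Mul(Rational(1, 57628), I, Pow(808812674026835, Rational(1, 2)))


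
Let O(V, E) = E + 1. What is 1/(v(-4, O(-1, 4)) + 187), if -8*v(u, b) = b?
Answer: 8/1491 ≈ 0.0053655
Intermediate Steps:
O(V, E) = 1 + E
v(u, b) = -b/8
1/(v(-4, O(-1, 4)) + 187) = 1/(-(1 + 4)/8 + 187) = 1/(-⅛*5 + 187) = 1/(-5/8 + 187) = 1/(1491/8) = 8/1491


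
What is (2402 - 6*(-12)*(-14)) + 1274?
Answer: 2668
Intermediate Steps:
(2402 - 6*(-12)*(-14)) + 1274 = (2402 + 72*(-14)) + 1274 = (2402 - 1008) + 1274 = 1394 + 1274 = 2668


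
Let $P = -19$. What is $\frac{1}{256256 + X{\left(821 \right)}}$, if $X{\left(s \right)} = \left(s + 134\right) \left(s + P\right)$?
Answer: $\frac{1}{1022166} \approx 9.7831 \cdot 10^{-7}$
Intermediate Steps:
$X{\left(s \right)} = \left(-19 + s\right) \left(134 + s\right)$ ($X{\left(s \right)} = \left(s + 134\right) \left(s - 19\right) = \left(134 + s\right) \left(-19 + s\right) = \left(-19 + s\right) \left(134 + s\right)$)
$\frac{1}{256256 + X{\left(821 \right)}} = \frac{1}{256256 + \left(-2546 + 821^{2} + 115 \cdot 821\right)} = \frac{1}{256256 + \left(-2546 + 674041 + 94415\right)} = \frac{1}{256256 + 765910} = \frac{1}{1022166}$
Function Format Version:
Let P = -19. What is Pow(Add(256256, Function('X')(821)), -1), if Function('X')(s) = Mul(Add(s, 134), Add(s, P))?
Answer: Rational(1, 1022166) ≈ 9.7831e-7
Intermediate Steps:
Function('X')(s) = Mul(Add(-19, s), Add(134, s)) (Function('X')(s) = Mul(Add(s, 134), Add(s, -19)) = Mul(Add(134, s), Add(-19, s)) = Mul(Add(-19, s), Add(134, s)))
Pow(Add(256256, Function('X')(821)), -1) = Pow(Add(256256, Add(-2546, Pow(821, 2), Mul(115, 821))), -1) = Pow(Add(256256, Add(-2546, 674041, 94415)), -1) = Pow(Add(256256, 765910), -1) = Pow(1022166, -1) = Rational(1, 1022166)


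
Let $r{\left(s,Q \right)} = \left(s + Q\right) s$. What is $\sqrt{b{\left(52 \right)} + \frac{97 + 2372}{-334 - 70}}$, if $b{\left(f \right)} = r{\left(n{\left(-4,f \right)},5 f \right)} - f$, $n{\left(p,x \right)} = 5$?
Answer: $\frac{\sqrt{51694123}}{202} \approx 35.593$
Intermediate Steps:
$r{\left(s,Q \right)} = s \left(Q + s\right)$ ($r{\left(s,Q \right)} = \left(Q + s\right) s = s \left(Q + s\right)$)
$b{\left(f \right)} = 25 + 24 f$ ($b{\left(f \right)} = 5 \left(5 f + 5\right) - f = 5 \left(5 + 5 f\right) - f = \left(25 + 25 f\right) - f = 25 + 24 f$)
$\sqrt{b{\left(52 \right)} + \frac{97 + 2372}{-334 - 70}} = \sqrt{\left(25 + 24 \cdot 52\right) + \frac{97 + 2372}{-334 - 70}} = \sqrt{\left(25 + 1248\right) + \frac{2469}{-334 - 70}} = \sqrt{1273 + \frac{2469}{-404}} = \sqrt{1273 + 2469 \left(- \frac{1}{404}\right)} = \sqrt{1273 - \frac{2469}{404}} = \sqrt{\frac{511823}{404}} = \frac{\sqrt{51694123}}{202}$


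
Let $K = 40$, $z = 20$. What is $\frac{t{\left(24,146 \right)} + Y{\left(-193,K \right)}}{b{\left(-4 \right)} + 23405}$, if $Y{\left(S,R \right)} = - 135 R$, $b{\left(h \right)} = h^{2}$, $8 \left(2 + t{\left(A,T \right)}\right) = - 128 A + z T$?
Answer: $- \frac{1807}{7807} \approx -0.23146$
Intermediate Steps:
$t{\left(A,T \right)} = -2 - 16 A + \frac{5 T}{2}$ ($t{\left(A,T \right)} = -2 + \frac{- 128 A + 20 T}{8} = -2 - \left(16 A - \frac{5 T}{2}\right) = -2 - 16 A + \frac{5 T}{2}$)
$\frac{t{\left(24,146 \right)} + Y{\left(-193,K \right)}}{b{\left(-4 \right)} + 23405} = \frac{\left(-2 - 384 + \frac{5}{2} \cdot 146\right) - 5400}{\left(-4\right)^{2} + 23405} = \frac{\left(-2 - 384 + 365\right) - 5400}{16 + 23405} = \frac{-21 - 5400}{23421} = \left(-5421\right) \frac{1}{23421} = - \frac{1807}{7807}$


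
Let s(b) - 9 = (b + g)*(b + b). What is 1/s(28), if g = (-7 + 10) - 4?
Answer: 1/1521 ≈ 0.00065746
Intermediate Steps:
g = -1 (g = 3 - 4 = -1)
s(b) = 9 + 2*b*(-1 + b) (s(b) = 9 + (b - 1)*(b + b) = 9 + (-1 + b)*(2*b) = 9 + 2*b*(-1 + b))
1/s(28) = 1/(9 - 2*28 + 2*28²) = 1/(9 - 56 + 2*784) = 1/(9 - 56 + 1568) = 1/1521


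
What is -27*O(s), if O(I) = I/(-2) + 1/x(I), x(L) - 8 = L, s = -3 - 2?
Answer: -153/2 ≈ -76.500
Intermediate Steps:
s = -5
x(L) = 8 + L
O(I) = 1/(8 + I) - I/2 (O(I) = I/(-2) + 1/(8 + I) = I*(-½) + 1/(8 + I) = -I/2 + 1/(8 + I) = 1/(8 + I) - I/2)
-27*O(s) = -27*(2 - 1*(-5)*(8 - 5))/(2*(8 - 5)) = -27*(2 - 1*(-5)*3)/(2*3) = -27*(2 + 15)/(2*3) = -27*17/(2*3) = -27*17/6 = -153/2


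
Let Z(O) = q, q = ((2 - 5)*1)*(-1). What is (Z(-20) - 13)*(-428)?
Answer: 4280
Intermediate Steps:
q = 3 (q = -3*1*(-1) = -3*(-1) = 3)
Z(O) = 3
(Z(-20) - 13)*(-428) = (3 - 13)*(-428) = -10*(-428) = 4280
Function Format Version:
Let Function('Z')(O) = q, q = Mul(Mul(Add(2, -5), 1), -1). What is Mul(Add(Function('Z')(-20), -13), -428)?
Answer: 4280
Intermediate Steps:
q = 3 (q = Mul(Mul(-3, 1), -1) = Mul(-3, -1) = 3)
Function('Z')(O) = 3
Mul(Add(Function('Z')(-20), -13), -428) = Mul(Add(3, -13), -428) = Mul(-10, -428) = 4280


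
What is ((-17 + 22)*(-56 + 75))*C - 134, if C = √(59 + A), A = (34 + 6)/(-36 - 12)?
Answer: -134 + 95*√2094/6 ≈ 590.54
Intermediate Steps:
A = -⅚ (A = 40/(-48) = 40*(-1/48) = -⅚ ≈ -0.83333)
C = √2094/6 (C = √(59 - ⅚) = √(349/6) = √2094/6 ≈ 7.6267)
((-17 + 22)*(-56 + 75))*C - 134 = ((-17 + 22)*(-56 + 75))*(√2094/6) - 134 = (5*19)*(√2094/6) - 134 = 95*(√2094/6) - 134 = 95*√2094/6 - 134 = -134 + 95*√2094/6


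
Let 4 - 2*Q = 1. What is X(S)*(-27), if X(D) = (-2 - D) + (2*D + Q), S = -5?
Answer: 297/2 ≈ 148.50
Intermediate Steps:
Q = 3/2 (Q = 2 - ½*1 = 2 - ½ = 3/2 ≈ 1.5000)
X(D) = -½ + D (X(D) = (-2 - D) + (2*D + 3/2) = (-2 - D) + (3/2 + 2*D) = -½ + D)
X(S)*(-27) = (-½ - 5)*(-27) = -11/2*(-27) = 297/2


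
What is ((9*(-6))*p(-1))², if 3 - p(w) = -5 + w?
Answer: 236196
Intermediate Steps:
p(w) = 8 - w (p(w) = 3 - (-5 + w) = 3 + (5 - w) = 8 - w)
((9*(-6))*p(-1))² = ((9*(-6))*(8 - 1*(-1)))² = (-54*(8 + 1))² = (-54*9)² = (-486)² = 236196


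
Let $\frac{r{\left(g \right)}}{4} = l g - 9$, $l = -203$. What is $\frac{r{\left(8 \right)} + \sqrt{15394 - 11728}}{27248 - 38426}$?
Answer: $\frac{142}{243} - \frac{\sqrt{3666}}{11178} \approx 0.57895$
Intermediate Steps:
$r{\left(g \right)} = -36 - 812 g$ ($r{\left(g \right)} = 4 \left(- 203 g - 9\right) = 4 \left(-9 - 203 g\right) = -36 - 812 g$)
$\frac{r{\left(8 \right)} + \sqrt{15394 - 11728}}{27248 - 38426} = \frac{\left(-36 - 6496\right) + \sqrt{15394 - 11728}}{27248 - 38426} = \frac{\left(-36 - 6496\right) + \sqrt{3666}}{-11178} = \left(-6532 + \sqrt{3666}\right) \left(- \frac{1}{11178}\right) = \frac{142}{243} - \frac{\sqrt{3666}}{11178}$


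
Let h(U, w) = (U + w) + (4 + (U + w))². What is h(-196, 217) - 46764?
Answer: -46118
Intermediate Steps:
h(U, w) = U + w + (4 + U + w)² (h(U, w) = (U + w) + (4 + U + w)² = U + w + (4 + U + w)²)
h(-196, 217) - 46764 = (-196 + 217 + (4 - 196 + 217)²) - 46764 = (-196 + 217 + 25²) - 46764 = (-196 + 217 + 625) - 46764 = 646 - 46764 = -46118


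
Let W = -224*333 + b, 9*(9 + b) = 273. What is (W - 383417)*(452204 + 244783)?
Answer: -319211449827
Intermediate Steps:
b = 64/3 (b = -9 + (⅑)*273 = -9 + 91/3 = 64/3 ≈ 21.333)
W = -223712/3 (W = -224*333 + 64/3 = -74592 + 64/3 = -223712/3 ≈ -74571.)
(W - 383417)*(452204 + 244783) = (-223712/3 - 383417)*(452204 + 244783) = -1373963/3*696987 = -319211449827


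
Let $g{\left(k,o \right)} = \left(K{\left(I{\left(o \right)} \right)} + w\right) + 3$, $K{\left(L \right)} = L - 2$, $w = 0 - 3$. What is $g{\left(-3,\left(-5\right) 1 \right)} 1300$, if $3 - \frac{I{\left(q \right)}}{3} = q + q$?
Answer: $48100$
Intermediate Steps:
$I{\left(q \right)} = 9 - 6 q$ ($I{\left(q \right)} = 9 - 3 \left(q + q\right) = 9 - 3 \cdot 2 q = 9 - 6 q$)
$w = -3$
$K{\left(L \right)} = -2 + L$ ($K{\left(L \right)} = L - 2 = -2 + L$)
$g{\left(k,o \right)} = 7 - 6 o$ ($g{\left(k,o \right)} = \left(\left(-2 - \left(-9 + 6 o\right)\right) - 3\right) + 3 = \left(\left(7 - 6 o\right) - 3\right) + 3 = \left(4 - 6 o\right) + 3 = 7 - 6 o$)
$g{\left(-3,\left(-5\right) 1 \right)} 1300 = \left(7 - 6 \left(\left(-5\right) 1\right)\right) 1300 = \left(7 - -30\right) 1300 = \left(7 + 30\right) 1300 = 37 \cdot 1300 = 48100$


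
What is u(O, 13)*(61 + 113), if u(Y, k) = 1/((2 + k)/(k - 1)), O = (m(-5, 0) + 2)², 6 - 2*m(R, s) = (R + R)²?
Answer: 696/5 ≈ 139.20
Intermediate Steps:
m(R, s) = 3 - 2*R² (m(R, s) = 3 - (R + R)²/2 = 3 - 4*R²/2 = 3 - 2*R²)
O = 2025 (O = ((3 - 2*(-5)²) + 2)² = ((3 - 2*25) + 2)² = ((3 - 50) + 2)² = (-47 + 2)² = (-45)² = 2025)
u(Y, k) = (-1 + k)/(2 + k) (u(Y, k) = 1/((2 + k)/(-1 + k)) = (-1 + k)/(2 + k))
u(O, 13)*(61 + 113) = ((-1 + 13)/(2 + 13))*(61 + 113) = (12/15)*174 = ((1/15)*12)*174 = (⅘)*174 = 696/5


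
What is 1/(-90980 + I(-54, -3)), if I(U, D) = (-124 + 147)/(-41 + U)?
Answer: -95/8643123 ≈ -1.0991e-5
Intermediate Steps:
I(U, D) = 23/(-41 + U)
1/(-90980 + I(-54, -3)) = 1/(-90980 + 23/(-41 - 54)) = 1/(-90980 + 23/(-95)) = 1/(-90980 + 23*(-1/95)) = 1/(-90980 - 23/95) = 1/(-8643123/95) = -95/8643123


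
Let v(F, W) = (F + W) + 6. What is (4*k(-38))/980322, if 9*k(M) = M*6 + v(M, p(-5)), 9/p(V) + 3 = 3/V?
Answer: -25/210069 ≈ -0.00011901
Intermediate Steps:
p(V) = 9/(-3 + 3/V)
v(F, W) = 6 + F + W
k(M) = 7/18 + 7*M/9 (k(M) = (M*6 + (6 + M - 3*(-5)/(-1 - 5)))/9 = (6*M + (6 + M - 3*(-5)/(-6)))/9 = (6*M + (6 + M - 3*(-5)*(-⅙)))/9 = (6*M + (6 + M - 5/2))/9 = (6*M + (7/2 + M))/9 = (7/2 + 7*M)/9 = 7/18 + 7*M/9)
(4*k(-38))/980322 = (4*(7/18 + (7/9)*(-38)))/980322 = (4*(7/18 - 266/9))*(1/980322) = (4*(-175/6))*(1/980322) = -350/3*1/980322 = -25/210069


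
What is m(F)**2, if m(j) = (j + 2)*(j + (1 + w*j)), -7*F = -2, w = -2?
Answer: 6400/2401 ≈ 2.6656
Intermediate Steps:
F = 2/7 (F = -1/7*(-2) = 2/7 ≈ 0.28571)
m(j) = (1 - j)*(2 + j) (m(j) = (j + 2)*(j + (1 - 2*j)) = (2 + j)*(1 - j) = (1 - j)*(2 + j))
m(F)**2 = (2 - 1*2/7 - (2/7)**2)**2 = (2 - 2/7 - 1*4/49)**2 = (2 - 2/7 - 4/49)**2 = (80/49)**2 = 6400/2401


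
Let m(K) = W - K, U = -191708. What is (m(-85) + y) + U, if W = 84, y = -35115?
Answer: -226654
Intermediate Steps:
m(K) = 84 - K
(m(-85) + y) + U = ((84 - 1*(-85)) - 35115) - 191708 = ((84 + 85) - 35115) - 191708 = (169 - 35115) - 191708 = -34946 - 191708 = -226654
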